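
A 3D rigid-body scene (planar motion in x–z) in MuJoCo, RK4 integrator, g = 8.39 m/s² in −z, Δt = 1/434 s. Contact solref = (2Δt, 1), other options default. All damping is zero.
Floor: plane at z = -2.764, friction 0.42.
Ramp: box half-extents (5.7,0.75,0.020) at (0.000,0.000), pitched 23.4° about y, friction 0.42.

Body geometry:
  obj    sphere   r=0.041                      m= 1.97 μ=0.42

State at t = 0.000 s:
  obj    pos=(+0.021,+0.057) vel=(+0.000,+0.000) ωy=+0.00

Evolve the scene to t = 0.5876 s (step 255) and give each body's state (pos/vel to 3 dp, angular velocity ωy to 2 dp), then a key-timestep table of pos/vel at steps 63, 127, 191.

State at t = 0.5876 s:
  obj    pos=(+0.398,-0.106) vel=(+1.283,-0.555) ωy=+34.10

Key-timestep trajectory:
   step    t(s)  obj.x    obj.z    obj.vx   obj.vz 
     63  0.1452   +0.044  +0.047  +0.317  -0.137
    127  0.2926   +0.115  +0.017  +0.639  -0.277
    191  0.4401   +0.233  -0.034  +0.961  -0.416


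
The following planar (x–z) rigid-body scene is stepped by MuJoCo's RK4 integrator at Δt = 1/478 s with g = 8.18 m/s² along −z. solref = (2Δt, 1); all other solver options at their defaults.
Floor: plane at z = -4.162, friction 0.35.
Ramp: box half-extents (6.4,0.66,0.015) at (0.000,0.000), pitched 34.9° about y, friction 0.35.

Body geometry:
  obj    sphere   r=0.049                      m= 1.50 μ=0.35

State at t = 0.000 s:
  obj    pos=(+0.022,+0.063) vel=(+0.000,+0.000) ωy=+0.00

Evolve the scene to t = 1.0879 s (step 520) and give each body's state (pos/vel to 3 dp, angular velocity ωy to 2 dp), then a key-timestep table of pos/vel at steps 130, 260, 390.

State at t = 1.0879 s:
  obj    pos=(+1.644,-1.069) vel=(+2.983,-2.081) ωy=+74.21

Key-timestep trajectory:
   step    t(s)  obj.x    obj.z    obj.vx   obj.vz 
    130  0.2720   +0.123  -0.008  +0.746  -0.520
    260  0.5439   +0.428  -0.220  +1.491  -1.040
    390  0.8159   +0.935  -0.574  +2.237  -1.561


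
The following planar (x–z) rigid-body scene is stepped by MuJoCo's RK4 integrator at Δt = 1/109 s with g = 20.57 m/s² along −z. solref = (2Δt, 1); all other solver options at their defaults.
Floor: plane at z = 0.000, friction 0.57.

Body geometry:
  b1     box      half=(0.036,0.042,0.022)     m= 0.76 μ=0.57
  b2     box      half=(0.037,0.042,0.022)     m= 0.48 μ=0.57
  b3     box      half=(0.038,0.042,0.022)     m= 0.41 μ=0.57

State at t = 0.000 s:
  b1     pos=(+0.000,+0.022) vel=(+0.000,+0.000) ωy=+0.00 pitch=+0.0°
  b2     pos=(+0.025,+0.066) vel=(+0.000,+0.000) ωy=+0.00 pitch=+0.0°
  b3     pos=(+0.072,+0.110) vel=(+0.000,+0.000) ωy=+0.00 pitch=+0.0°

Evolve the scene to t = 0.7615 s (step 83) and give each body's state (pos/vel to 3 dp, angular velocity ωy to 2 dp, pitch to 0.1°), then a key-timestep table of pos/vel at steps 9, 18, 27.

State at t = 0.7615 s:
  b1     pos=(+0.000,+0.022) vel=(+0.000,+0.000) ωy=+0.00 pitch=+0.0°
  b2     pos=(+0.025,+0.066) vel=(+0.000,+0.000) ωy=+0.00 pitch=+0.1°
  b3     pos=(+0.107,+0.038) vel=(+0.000,+0.000) ωy=+0.00 pitch=+90.0°

Key-timestep trajectory:
   step    t(s)  b1.x    b1.z    b1.vx   b1.vz   b2.x    b2.z    b2.vx   b2.vz   b3.x    b3.z    b3.vx   b3.vz 
      9  0.0826   +0.000  +0.022  +0.000  +0.005   +0.028  +0.067  +0.063  +0.033   +0.088  +0.098  +0.357  -0.372
     18  0.1651   +0.000  +0.022  +0.001  +0.000   +0.028  +0.067  -0.096  -0.033   +0.113  +0.030  -0.075  +0.018
     27  0.2477   +0.000  +0.022  +0.000  +0.000   +0.025  +0.066  +0.010  +0.005   +0.108  +0.038  -0.013  +0.019


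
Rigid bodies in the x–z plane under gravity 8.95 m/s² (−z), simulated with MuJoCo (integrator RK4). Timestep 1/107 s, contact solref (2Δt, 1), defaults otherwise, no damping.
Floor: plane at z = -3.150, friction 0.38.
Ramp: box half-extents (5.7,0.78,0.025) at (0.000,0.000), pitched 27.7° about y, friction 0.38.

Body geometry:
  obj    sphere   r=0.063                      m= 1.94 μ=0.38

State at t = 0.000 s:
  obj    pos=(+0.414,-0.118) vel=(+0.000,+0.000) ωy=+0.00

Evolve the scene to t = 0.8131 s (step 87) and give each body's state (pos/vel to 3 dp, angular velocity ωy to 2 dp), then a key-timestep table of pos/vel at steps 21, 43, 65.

State at t = 0.8131 s:
  obj    pos=(+1.284,-0.575) vel=(+2.139,-1.123) ωy=+38.34

Key-timestep trajectory:
   step    t(s)  obj.x    obj.z    obj.vx   obj.vz 
     21  0.1963   +0.465  -0.145  +0.517  -0.271
     43  0.4019   +0.627  -0.230  +1.058  -0.555
     65  0.6075   +0.900  -0.373  +1.598  -0.839


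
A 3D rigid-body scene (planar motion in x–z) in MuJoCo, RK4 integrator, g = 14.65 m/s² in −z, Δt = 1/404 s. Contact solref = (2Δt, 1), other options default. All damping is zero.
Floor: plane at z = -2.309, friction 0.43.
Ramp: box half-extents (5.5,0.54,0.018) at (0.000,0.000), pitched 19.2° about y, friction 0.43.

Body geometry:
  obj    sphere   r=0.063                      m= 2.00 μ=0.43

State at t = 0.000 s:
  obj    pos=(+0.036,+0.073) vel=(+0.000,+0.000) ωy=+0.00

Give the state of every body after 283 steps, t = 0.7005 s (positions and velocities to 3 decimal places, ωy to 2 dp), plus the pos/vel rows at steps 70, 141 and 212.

State at t = 0.7005 s:
  obj    pos=(+0.833,-0.204) vel=(+2.277,-0.793) ωy=+38.26

Key-timestep trajectory:
   step    t(s)  obj.x    obj.z    obj.vx   obj.vz 
     70  0.1733   +0.085  +0.056  +0.563  -0.196
    141  0.3490   +0.234  +0.004  +1.134  -0.395
    212  0.5248   +0.484  -0.083  +1.705  -0.594


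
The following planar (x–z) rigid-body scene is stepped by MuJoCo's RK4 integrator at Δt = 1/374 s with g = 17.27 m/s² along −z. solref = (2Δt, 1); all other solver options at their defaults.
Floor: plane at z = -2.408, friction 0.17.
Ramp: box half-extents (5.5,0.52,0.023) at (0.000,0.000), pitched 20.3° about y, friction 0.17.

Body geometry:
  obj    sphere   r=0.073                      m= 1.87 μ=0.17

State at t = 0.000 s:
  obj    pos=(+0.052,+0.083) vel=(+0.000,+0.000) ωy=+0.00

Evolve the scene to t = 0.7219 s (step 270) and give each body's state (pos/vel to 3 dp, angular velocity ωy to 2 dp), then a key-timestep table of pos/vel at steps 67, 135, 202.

State at t = 0.7219 s:
  obj    pos=(+1.098,-0.304) vel=(+2.898,-1.072) ωy=+42.32

Key-timestep trajectory:
   step    t(s)  obj.x    obj.z    obj.vx   obj.vz 
     67  0.1791   +0.116  +0.059  +0.719  -0.266
    135  0.3610   +0.314  -0.014  +1.449  -0.536
    202  0.5401   +0.638  -0.133  +2.168  -0.802


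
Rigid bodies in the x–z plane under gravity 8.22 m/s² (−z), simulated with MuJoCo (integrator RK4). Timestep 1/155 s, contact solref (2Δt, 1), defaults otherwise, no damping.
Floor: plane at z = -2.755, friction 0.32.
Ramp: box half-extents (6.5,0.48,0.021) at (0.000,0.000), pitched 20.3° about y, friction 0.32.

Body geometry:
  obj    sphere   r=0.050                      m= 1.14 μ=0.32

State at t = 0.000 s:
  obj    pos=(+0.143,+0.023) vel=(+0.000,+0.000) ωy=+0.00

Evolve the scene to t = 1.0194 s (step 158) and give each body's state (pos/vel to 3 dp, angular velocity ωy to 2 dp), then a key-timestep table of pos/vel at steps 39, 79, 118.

State at t = 1.0194 s:
  obj    pos=(+1.136,-0.344) vel=(+1.947,-0.720) ωy=+41.52

Key-timestep trajectory:
   step    t(s)  obj.x    obj.z    obj.vx   obj.vz 
     39  0.2516   +0.203  +0.000  +0.481  -0.178
     79  0.5097   +0.391  -0.069  +0.974  -0.360
    118  0.7613   +0.697  -0.182  +1.454  -0.538


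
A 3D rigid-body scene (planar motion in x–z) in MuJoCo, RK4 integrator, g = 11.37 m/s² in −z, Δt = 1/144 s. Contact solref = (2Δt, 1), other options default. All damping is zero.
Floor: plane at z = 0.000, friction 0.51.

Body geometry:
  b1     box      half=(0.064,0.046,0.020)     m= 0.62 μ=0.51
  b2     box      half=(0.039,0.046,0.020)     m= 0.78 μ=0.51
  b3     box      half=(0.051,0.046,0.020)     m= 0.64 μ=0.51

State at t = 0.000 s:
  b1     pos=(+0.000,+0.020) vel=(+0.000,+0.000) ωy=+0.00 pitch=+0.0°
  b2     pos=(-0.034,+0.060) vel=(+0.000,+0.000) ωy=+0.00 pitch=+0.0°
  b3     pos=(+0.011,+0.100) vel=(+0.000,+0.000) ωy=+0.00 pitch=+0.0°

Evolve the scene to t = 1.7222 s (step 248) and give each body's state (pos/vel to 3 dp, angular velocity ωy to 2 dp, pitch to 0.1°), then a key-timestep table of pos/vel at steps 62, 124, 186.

State at t = 1.7222 s:
  b1     pos=(+0.000,+0.020) vel=(+0.000,+0.000) ωy=+0.00 pitch=+0.0°
  b2     pos=(-0.035,+0.060) vel=(-0.001,+0.000) ωy=+0.00 pitch=+0.0°
  b3     pos=(+0.024,+0.089) vel=(+0.001,-0.001) ωy=-0.03 pitch=+41.9°

Key-timestep trajectory:
   step    t(s)  b1.x    b1.z    b1.vx   b1.vz   b2.x    b2.z    b2.vx   b2.vz   b3.x    b3.z    b3.vx   b3.vz 
     62  0.4306   +0.000  +0.020  +0.000  +0.000   -0.034  +0.060  -0.001  +0.000   +0.023  +0.090  +0.001  -0.001
    124  0.8611   +0.000  +0.020  +0.000  +0.000   -0.034  +0.060  -0.001  +0.000   +0.023  +0.090  +0.001  -0.001
    186  1.2917   +0.000  +0.020  +0.000  +0.000   -0.035  +0.060  -0.001  +0.000   +0.024  +0.089  +0.001  -0.001


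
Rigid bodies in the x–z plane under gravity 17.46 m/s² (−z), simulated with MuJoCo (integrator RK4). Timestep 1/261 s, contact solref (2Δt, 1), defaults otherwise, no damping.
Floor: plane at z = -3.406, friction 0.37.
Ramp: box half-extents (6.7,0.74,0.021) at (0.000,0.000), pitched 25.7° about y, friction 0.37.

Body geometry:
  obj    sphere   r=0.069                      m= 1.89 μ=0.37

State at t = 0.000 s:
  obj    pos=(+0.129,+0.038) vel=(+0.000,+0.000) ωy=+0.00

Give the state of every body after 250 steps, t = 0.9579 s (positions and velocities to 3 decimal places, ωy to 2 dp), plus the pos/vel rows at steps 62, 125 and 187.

State at t = 0.9579 s:
  obj    pos=(+2.365,-1.038) vel=(+4.668,-2.247) ωy=+75.07

Key-timestep trajectory:
   step    t(s)  obj.x    obj.z    obj.vx   obj.vz 
     62  0.2375   +0.267  -0.028  +1.158  -0.557
    125  0.4789   +0.688  -0.231  +2.334  -1.123
    187  0.7165   +1.380  -0.564  +3.492  -1.680


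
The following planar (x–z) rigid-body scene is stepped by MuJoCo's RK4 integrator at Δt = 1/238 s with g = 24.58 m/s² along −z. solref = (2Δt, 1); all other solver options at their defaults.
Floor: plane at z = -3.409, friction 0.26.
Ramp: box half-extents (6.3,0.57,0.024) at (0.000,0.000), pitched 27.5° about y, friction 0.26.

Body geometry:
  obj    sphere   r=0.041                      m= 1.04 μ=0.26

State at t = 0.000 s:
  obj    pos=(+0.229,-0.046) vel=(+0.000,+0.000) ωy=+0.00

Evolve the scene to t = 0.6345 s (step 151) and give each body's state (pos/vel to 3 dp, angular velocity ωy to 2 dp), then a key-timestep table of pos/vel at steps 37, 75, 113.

State at t = 0.6345 s:
  obj    pos=(+1.677,-0.799) vel=(+4.563,-2.375) ωy=+125.42

Key-timestep trajectory:
   step    t(s)  obj.x    obj.z    obj.vx   obj.vz 
     37  0.1555   +0.316  -0.091  +1.118  -0.582
     75  0.3151   +0.586  -0.232  +2.266  -1.180
    113  0.4748   +1.040  -0.468  +3.415  -1.777


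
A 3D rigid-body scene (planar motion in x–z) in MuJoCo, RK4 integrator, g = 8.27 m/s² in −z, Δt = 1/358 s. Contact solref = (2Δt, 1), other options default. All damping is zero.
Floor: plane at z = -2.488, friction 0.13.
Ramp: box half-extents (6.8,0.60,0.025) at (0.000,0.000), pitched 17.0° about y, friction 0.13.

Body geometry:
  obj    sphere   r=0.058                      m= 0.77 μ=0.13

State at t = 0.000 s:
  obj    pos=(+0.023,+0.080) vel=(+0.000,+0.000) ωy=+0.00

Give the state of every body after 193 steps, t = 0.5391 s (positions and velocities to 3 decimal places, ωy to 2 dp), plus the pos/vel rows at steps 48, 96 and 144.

State at t = 0.5391 s:
  obj    pos=(+0.263,+0.006) vel=(+0.890,-0.272) ωy=+16.05

Key-timestep trajectory:
   step    t(s)  obj.x    obj.z    obj.vx   obj.vz 
     48  0.1341   +0.038  +0.075  +0.222  -0.068
     96  0.2682   +0.082  +0.062  +0.443  -0.135
    144  0.4022   +0.157  +0.039  +0.664  -0.203


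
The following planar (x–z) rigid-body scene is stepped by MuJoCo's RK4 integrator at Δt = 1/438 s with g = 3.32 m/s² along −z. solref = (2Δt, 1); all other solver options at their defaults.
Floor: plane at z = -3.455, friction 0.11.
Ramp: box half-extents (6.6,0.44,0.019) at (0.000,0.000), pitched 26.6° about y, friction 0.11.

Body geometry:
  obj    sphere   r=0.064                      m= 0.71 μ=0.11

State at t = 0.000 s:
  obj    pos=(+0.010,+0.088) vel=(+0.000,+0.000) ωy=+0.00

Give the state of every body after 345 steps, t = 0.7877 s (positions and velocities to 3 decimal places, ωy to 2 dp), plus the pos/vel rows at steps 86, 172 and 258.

State at t = 0.7877 s:
  obj    pos=(+0.332,-0.073) vel=(+0.818,-0.407) ωy=+10.06

Key-timestep trajectory:
   step    t(s)  obj.x    obj.z    obj.vx   obj.vz 
     86  0.1963   +0.030  +0.078  +0.203  -0.104
    172  0.3927   +0.090  +0.048  +0.409  -0.200
    258  0.5890   +0.190  -0.002  +0.611  -0.307


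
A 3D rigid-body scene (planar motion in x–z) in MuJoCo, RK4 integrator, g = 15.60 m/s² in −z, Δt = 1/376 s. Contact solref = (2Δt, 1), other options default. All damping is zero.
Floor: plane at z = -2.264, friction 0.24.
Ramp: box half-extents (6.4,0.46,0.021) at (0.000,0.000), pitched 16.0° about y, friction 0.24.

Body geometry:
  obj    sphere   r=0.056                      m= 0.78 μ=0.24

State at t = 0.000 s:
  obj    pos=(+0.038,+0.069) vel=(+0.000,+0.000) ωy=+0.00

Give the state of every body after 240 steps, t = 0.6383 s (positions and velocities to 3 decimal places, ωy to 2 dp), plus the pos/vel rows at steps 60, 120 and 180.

State at t = 0.6383 s:
  obj    pos=(+0.640,-0.103) vel=(+1.885,-0.540) ωy=+35.00

Key-timestep trajectory:
   step    t(s)  obj.x    obj.z    obj.vx   obj.vz 
     60  0.1596   +0.076  +0.058  +0.471  -0.135
    120  0.3191   +0.188  +0.026  +0.942  -0.270
    180  0.4787   +0.376  -0.028  +1.413  -0.405


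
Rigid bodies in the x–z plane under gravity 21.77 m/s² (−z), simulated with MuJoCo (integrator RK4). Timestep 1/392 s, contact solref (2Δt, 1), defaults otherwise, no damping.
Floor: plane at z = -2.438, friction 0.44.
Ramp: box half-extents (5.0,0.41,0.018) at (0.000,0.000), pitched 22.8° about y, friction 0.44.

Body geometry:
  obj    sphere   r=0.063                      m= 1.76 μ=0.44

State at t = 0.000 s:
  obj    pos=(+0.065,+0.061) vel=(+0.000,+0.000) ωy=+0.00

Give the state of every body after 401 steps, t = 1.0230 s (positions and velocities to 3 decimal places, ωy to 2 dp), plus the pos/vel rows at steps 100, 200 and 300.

State at t = 1.0230 s:
  obj    pos=(+2.971,-1.161) vel=(+5.683,-2.389) ωy=+97.84

Key-timestep trajectory:
   step    t(s)  obj.x    obj.z    obj.vx   obj.vz 
    100  0.2551   +0.246  -0.015  +1.417  -0.596
    200  0.5102   +0.788  -0.243  +2.834  -1.191
    300  0.7653   +1.692  -0.623  +4.251  -1.787


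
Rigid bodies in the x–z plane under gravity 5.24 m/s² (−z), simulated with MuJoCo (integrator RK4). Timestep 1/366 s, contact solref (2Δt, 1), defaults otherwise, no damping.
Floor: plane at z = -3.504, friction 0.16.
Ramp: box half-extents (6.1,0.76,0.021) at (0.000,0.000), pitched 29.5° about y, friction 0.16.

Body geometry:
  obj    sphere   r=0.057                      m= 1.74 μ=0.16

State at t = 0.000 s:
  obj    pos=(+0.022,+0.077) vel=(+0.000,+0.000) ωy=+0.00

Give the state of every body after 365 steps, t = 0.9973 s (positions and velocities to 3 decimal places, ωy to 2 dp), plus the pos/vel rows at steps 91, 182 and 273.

State at t = 0.9973 s:
  obj    pos=(+0.824,-0.377) vel=(+1.607,-0.911) ωy=+31.83

Key-timestep trajectory:
   step    t(s)  obj.x    obj.z    obj.vx   obj.vz 
     91  0.2486   +0.072  +0.049  +0.400  -0.232
    182  0.4973   +0.222  -0.036  +0.803  -0.453
    273  0.7459   +0.471  -0.177  +1.203  -0.679


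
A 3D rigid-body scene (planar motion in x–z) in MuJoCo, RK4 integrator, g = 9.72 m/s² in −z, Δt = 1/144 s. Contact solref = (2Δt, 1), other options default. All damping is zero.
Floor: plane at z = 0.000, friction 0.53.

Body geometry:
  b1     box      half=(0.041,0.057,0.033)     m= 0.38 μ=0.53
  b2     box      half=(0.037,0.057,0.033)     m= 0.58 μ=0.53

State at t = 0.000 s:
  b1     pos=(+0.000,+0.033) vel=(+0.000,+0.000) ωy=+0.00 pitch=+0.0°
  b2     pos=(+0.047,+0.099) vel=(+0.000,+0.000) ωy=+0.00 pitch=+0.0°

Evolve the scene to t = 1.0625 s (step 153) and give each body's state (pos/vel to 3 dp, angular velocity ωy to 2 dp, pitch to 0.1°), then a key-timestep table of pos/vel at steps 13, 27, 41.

State at t = 1.0625 s:
  b1     pos=(+0.000,+0.033) vel=(+0.000,+0.000) ωy=+0.00 pitch=+0.0°
  b2     pos=(+0.087,+0.037) vel=(+0.000,+0.000) ωy=+0.00 pitch=+90.0°

Key-timestep trajectory:
   step    t(s)  b1.x    b1.z    b1.vx   b1.vz   b2.x    b2.z    b2.vx   b2.vz 
     13  0.0903   +0.000  +0.033  -0.001  +0.000   +0.051  +0.098  +0.106  -0.032
     27  0.1875   +0.000  +0.033  +0.000  +0.000   +0.070  +0.084  +0.253  -0.354
     41  0.2847   +0.000  +0.033  +0.000  +0.000   +0.088  +0.034  -0.039  +0.130


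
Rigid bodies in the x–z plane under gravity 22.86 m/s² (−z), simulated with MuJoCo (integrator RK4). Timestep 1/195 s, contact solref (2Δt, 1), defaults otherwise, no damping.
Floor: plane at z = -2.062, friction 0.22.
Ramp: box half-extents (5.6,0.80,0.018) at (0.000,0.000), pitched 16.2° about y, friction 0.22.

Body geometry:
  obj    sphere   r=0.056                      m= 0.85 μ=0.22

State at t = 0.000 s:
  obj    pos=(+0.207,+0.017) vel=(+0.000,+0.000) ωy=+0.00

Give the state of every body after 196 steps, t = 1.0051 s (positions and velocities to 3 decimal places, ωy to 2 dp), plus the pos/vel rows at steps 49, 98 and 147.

State at t = 1.0051 s:
  obj    pos=(+2.417,-0.625) vel=(+4.397,-1.277) ωy=+81.75

Key-timestep trajectory:
   step    t(s)  obj.x    obj.z    obj.vx   obj.vz 
     49  0.2513   +0.345  -0.023  +1.099  -0.319
     98  0.5026   +0.760  -0.144  +2.199  -0.639
    147  0.7538   +1.450  -0.344  +3.298  -0.958


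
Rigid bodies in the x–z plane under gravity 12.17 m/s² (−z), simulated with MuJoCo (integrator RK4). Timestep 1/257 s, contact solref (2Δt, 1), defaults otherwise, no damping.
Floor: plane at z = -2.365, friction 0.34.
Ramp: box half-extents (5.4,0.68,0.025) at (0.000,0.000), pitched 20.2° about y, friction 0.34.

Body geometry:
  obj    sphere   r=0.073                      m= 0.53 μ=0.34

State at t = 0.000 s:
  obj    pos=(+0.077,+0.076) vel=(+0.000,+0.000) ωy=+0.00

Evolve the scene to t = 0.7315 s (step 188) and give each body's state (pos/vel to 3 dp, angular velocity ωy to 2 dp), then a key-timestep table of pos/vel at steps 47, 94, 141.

State at t = 0.7315 s:
  obj    pos=(+0.831,-0.201) vel=(+2.061,-0.758) ωy=+30.07

Key-timestep trajectory:
   step    t(s)  obj.x    obj.z    obj.vx   obj.vz 
     47  0.1829   +0.124  +0.059  +0.515  -0.190
     94  0.3658   +0.266  +0.007  +1.030  -0.379
    141  0.5486   +0.501  -0.080  +1.546  -0.569


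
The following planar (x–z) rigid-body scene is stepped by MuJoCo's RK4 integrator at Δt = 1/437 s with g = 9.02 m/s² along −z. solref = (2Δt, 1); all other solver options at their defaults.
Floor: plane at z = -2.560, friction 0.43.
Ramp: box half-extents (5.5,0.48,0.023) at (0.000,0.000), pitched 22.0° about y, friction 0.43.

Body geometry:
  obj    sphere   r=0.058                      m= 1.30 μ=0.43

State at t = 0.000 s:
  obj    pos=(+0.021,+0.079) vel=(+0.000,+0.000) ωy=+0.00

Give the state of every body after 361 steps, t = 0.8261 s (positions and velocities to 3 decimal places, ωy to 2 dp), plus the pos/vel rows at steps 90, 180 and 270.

State at t = 0.8261 s:
  obj    pos=(+0.785,-0.230) vel=(+1.849,-0.747) ωy=+34.37

Key-timestep trajectory:
   step    t(s)  obj.x    obj.z    obj.vx   obj.vz 
     90  0.2059   +0.068  +0.060  +0.461  -0.186
    180  0.4119   +0.211  +0.002  +0.922  -0.372
    270  0.6178   +0.448  -0.094  +1.383  -0.559


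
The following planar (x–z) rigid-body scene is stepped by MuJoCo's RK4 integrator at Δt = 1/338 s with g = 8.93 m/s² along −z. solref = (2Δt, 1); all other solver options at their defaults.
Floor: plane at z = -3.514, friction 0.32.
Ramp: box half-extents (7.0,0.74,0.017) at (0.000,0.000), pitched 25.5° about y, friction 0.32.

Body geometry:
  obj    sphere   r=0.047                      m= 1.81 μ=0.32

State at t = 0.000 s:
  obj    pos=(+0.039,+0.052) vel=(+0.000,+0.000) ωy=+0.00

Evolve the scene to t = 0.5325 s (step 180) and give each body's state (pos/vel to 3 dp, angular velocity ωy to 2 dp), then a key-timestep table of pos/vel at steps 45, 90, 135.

State at t = 0.5325 s:
  obj    pos=(+0.391,-0.115) vel=(+1.320,-0.630) ωy=+31.11

Key-timestep trajectory:
   step    t(s)  obj.x    obj.z    obj.vx   obj.vz 
     45  0.1331   +0.061  +0.042  +0.330  -0.157
     90  0.2663   +0.127  +0.010  +0.660  -0.315
    135  0.3994   +0.237  -0.042  +0.990  -0.472


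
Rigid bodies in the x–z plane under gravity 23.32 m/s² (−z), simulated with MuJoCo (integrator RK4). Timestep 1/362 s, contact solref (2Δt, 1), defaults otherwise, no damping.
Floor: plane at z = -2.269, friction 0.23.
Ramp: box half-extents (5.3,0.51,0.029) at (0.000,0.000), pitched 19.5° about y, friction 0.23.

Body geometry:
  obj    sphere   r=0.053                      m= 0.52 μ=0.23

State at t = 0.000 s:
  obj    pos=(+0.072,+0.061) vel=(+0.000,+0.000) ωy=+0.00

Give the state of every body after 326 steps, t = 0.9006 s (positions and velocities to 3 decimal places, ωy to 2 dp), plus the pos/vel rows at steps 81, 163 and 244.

State at t = 0.9006 s:
  obj    pos=(+2.198,-0.691) vel=(+4.720,-1.671) ωy=+94.47

Key-timestep trajectory:
   step    t(s)  obj.x    obj.z    obj.vx   obj.vz 
     81  0.2238   +0.203  +0.015  +1.173  -0.415
    163  0.4503   +0.604  -0.127  +2.360  -0.836
    244  0.6740   +1.263  -0.360  +3.533  -1.251


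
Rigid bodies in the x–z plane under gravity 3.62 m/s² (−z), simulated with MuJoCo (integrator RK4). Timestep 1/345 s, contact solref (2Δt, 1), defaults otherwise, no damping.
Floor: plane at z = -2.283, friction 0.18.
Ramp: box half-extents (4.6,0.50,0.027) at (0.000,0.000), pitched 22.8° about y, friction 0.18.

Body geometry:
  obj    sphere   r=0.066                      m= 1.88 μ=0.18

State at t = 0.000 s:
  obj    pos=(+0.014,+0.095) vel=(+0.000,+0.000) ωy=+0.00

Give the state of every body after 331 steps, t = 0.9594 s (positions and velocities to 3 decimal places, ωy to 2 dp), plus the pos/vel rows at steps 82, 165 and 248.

State at t = 0.9594 s:
  obj    pos=(+0.439,-0.084) vel=(+0.886,-0.373) ωy=+14.56

Key-timestep trajectory:
   step    t(s)  obj.x    obj.z    obj.vx   obj.vz 
     82  0.2377   +0.040  +0.084  +0.220  -0.092
    165  0.4783   +0.120  +0.051  +0.442  -0.186
    248  0.7188   +0.253  -0.005  +0.664  -0.279


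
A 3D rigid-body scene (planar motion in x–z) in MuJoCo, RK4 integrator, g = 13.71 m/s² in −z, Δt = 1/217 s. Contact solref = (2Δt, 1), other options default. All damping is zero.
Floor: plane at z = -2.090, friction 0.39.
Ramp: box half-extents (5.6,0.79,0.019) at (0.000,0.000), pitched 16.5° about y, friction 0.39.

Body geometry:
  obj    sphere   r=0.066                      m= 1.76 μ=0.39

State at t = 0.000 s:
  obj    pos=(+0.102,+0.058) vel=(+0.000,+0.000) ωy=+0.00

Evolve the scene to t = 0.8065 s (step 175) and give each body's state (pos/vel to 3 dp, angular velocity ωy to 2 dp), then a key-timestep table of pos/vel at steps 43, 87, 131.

State at t = 0.8065 s:
  obj    pos=(+0.969,-0.199) vel=(+2.151,-0.637) ωy=+33.98

Key-timestep trajectory:
   step    t(s)  obj.x    obj.z    obj.vx   obj.vz 
     43  0.1982   +0.154  +0.043  +0.529  -0.157
     87  0.4009   +0.316  -0.005  +1.069  -0.317
    131  0.6037   +0.588  -0.086  +1.610  -0.477


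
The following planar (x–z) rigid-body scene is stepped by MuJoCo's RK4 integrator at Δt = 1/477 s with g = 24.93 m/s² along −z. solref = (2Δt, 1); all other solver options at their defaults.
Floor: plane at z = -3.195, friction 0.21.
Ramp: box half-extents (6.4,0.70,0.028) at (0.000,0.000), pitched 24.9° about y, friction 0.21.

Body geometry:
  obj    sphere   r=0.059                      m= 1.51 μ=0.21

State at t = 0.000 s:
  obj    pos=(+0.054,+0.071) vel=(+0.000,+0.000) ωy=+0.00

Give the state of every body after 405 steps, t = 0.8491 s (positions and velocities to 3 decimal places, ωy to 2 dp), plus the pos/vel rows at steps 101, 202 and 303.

State at t = 0.8491 s:
  obj    pos=(+2.505,-1.067) vel=(+5.774,-2.680) ωy=+107.88

Key-timestep trajectory:
   step    t(s)  obj.x    obj.z    obj.vx   obj.vz 
    101  0.2117   +0.206  +0.000  +1.440  -0.668
    202  0.4235   +0.664  -0.212  +2.880  -1.337
    303  0.6352   +1.426  -0.566  +4.320  -2.005


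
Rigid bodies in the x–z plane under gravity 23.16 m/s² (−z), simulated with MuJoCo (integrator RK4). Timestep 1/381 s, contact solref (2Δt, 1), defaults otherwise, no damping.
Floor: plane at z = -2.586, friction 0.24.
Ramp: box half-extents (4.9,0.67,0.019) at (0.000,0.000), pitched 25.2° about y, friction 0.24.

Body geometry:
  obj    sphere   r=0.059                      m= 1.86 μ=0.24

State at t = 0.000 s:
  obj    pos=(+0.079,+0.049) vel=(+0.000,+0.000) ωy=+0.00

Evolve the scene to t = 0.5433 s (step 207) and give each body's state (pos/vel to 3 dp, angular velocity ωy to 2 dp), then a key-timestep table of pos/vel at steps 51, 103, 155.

State at t = 0.5433 s:
  obj    pos=(+1.020,-0.394) vel=(+3.463,-1.629) ωy=+64.85

Key-timestep trajectory:
   step    t(s)  obj.x    obj.z    obj.vx   obj.vz 
     51  0.1339   +0.136  +0.022  +0.853  -0.402
    103  0.2703   +0.312  -0.061  +1.723  -0.811
    155  0.4068   +0.607  -0.199  +2.593  -1.220


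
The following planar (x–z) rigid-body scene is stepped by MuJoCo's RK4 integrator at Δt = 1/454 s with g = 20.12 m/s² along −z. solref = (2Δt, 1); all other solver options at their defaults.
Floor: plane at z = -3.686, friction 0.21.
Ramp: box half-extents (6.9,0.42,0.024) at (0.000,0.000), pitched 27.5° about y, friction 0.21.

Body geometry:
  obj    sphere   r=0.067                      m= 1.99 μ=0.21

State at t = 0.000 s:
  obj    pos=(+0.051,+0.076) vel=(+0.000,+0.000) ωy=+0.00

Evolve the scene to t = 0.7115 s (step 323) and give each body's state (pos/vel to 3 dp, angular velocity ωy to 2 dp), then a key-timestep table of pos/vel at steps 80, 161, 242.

State at t = 0.7115 s:
  obj    pos=(+1.541,-0.700) vel=(+4.188,-2.180) ωy=+70.45

Key-timestep trajectory:
   step    t(s)  obj.x    obj.z    obj.vx   obj.vz 
     80  0.1762   +0.142  +0.028  +1.037  -0.540
    161  0.3546   +0.421  -0.117  +2.088  -1.087
    242  0.5330   +0.887  -0.359  +3.138  -1.633


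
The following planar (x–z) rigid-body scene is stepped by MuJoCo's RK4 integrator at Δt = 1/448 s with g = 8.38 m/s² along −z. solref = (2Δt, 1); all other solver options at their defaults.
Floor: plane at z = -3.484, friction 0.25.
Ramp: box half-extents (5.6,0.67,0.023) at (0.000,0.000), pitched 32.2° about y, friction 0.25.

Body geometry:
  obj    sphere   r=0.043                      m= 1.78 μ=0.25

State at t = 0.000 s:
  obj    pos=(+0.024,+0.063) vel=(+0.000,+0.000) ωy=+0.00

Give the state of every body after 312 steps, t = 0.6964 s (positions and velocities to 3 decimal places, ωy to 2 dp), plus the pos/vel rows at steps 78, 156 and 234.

State at t = 0.6964 s:
  obj    pos=(+0.679,-0.349) vel=(+1.880,-1.184) ωy=+51.65

Key-timestep trajectory:
   step    t(s)  obj.x    obj.z    obj.vx   obj.vz 
     78  0.1741   +0.065  +0.037  +0.470  -0.296
    156  0.3482   +0.188  -0.040  +0.940  -0.592
    234  0.5223   +0.392  -0.169  +1.410  -0.888


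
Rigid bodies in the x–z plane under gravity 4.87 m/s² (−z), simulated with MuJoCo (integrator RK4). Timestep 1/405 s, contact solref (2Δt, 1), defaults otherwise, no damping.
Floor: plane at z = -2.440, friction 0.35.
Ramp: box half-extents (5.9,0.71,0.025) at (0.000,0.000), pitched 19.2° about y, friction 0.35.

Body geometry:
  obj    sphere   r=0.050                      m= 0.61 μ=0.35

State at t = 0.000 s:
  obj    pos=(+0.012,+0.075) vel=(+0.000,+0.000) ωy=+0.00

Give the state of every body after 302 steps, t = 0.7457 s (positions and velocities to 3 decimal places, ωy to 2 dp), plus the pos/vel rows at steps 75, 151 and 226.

State at t = 0.7457 s:
  obj    pos=(+0.312,-0.029) vel=(+0.806,-0.281) ωy=+17.06

Key-timestep trajectory:
   step    t(s)  obj.x    obj.z    obj.vx   obj.vz 
     75  0.1852   +0.031  +0.069  +0.200  -0.070
    151  0.3728   +0.087  +0.049  +0.403  -0.140
    226  0.5580   +0.180  +0.017  +0.603  -0.210


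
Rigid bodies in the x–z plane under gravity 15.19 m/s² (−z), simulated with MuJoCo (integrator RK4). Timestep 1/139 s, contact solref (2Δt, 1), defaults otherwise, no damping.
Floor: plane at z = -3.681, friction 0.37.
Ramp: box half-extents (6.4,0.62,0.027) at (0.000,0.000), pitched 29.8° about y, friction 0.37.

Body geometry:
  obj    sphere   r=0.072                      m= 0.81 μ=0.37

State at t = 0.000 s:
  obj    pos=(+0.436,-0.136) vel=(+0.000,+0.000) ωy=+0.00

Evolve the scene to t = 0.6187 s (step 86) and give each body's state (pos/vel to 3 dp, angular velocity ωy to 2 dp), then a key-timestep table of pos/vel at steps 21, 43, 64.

State at t = 0.6187 s:
  obj    pos=(+1.332,-0.649) vel=(+2.895,-1.658) ωy=+46.32

Key-timestep trajectory:
   step    t(s)  obj.x    obj.z    obj.vx   obj.vz 
     21  0.1511   +0.490  -0.166  +0.707  -0.405
     43  0.3094   +0.660  -0.264  +1.448  -0.829
     64  0.4604   +0.932  -0.420  +2.155  -1.234


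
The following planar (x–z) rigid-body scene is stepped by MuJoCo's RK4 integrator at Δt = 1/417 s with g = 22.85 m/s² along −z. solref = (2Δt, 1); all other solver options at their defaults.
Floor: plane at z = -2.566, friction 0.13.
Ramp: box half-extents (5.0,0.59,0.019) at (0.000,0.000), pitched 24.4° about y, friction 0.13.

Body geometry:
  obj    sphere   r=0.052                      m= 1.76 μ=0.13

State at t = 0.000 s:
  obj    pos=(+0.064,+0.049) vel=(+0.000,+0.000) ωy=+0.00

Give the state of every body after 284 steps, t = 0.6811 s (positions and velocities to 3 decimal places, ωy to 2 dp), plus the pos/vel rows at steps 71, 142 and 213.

State at t = 0.6811 s:
  obj    pos=(+1.488,-0.597) vel=(+4.182,-1.897) ωy=+88.28

Key-timestep trajectory:
   step    t(s)  obj.x    obj.z    obj.vx   obj.vz 
     71  0.1703   +0.153  +0.008  +1.048  -0.470
    142  0.3405   +0.420  -0.113  +2.092  -0.948
    213  0.5108   +0.865  -0.315  +3.137  -1.423


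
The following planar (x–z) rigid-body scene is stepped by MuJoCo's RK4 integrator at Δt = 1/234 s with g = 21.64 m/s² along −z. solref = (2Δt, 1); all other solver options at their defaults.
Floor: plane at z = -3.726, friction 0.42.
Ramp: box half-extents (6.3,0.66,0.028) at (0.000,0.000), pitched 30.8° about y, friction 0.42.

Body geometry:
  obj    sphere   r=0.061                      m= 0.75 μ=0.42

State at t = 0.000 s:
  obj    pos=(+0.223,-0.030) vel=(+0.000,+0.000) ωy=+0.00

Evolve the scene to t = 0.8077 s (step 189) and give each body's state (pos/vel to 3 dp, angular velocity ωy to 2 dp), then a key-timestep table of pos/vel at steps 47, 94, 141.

State at t = 0.8077 s:
  obj    pos=(+2.441,-1.351) vel=(+5.491,-3.273) ωy=+104.78

Key-timestep trajectory:
   step    t(s)  obj.x    obj.z    obj.vx   obj.vz 
     47  0.2009   +0.360  -0.111  +1.366  -0.814
     94  0.4017   +0.772  -0.357  +2.731  -1.628
    141  0.6026   +1.458  -0.765  +4.096  -2.442


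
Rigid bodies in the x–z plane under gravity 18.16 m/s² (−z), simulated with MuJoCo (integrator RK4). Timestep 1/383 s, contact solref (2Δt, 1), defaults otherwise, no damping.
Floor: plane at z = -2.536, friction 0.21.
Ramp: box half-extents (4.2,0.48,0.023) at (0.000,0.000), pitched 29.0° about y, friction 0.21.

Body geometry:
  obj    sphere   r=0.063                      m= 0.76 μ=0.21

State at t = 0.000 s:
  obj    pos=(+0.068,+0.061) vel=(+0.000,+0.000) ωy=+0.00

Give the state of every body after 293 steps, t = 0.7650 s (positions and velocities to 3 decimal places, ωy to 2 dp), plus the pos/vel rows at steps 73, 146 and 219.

State at t = 0.7650 s:
  obj    pos=(+1.678,-0.832) vel=(+4.208,-2.333) ωy=+76.35

Key-timestep trajectory:
   step    t(s)  obj.x    obj.z    obj.vx   obj.vz 
     73  0.1906   +0.168  +0.005  +1.049  -0.581
    146  0.3812   +0.468  -0.161  +2.097  -1.162
    219  0.5718   +0.967  -0.438  +3.145  -1.743


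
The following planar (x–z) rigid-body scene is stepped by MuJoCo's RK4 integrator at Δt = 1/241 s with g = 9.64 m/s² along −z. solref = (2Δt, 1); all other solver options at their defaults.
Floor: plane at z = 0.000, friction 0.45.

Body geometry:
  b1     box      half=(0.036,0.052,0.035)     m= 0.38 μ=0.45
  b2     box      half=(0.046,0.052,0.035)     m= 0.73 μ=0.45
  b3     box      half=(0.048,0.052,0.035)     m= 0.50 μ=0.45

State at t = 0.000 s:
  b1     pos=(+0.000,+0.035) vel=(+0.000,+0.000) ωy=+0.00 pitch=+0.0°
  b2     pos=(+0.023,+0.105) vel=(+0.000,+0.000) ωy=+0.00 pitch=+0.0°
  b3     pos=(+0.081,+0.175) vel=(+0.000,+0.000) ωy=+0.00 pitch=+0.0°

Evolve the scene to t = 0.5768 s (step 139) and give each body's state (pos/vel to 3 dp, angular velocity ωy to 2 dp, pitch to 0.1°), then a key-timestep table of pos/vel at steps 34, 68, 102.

State at t = 0.5768 s:
  b1     pos=(+0.000,+0.035) vel=(+0.000,+0.000) ωy=+0.00 pitch=+0.0°
  b2     pos=(+0.023,+0.105) vel=(+0.000,+0.000) ωy=+0.00 pitch=+0.0°
  b3     pos=(+0.106,+0.048) vel=(+0.000,+0.000) ωy=+0.00 pitch=+90.0°

Key-timestep trajectory:
   step    t(s)  b1.x    b1.z    b1.vx   b1.vz   b2.x    b2.z    b2.vx   b2.vz   b3.x    b3.z    b3.vx   b3.vz 
     34  0.1411   +0.000  +0.035  +0.000  +0.000   +0.023  +0.105  +0.001  +0.000   +0.098  +0.163  +0.228  -0.269
     68  0.2822   +0.000  +0.035  +0.000  +0.000   +0.023  +0.105  +0.000  +0.000   +0.130  +0.053  -0.009  +0.189
    102  0.4232   +0.000  +0.035  +0.000  +0.000   +0.023  +0.105  +0.000  +0.000   +0.115  +0.051  -0.259  -0.149


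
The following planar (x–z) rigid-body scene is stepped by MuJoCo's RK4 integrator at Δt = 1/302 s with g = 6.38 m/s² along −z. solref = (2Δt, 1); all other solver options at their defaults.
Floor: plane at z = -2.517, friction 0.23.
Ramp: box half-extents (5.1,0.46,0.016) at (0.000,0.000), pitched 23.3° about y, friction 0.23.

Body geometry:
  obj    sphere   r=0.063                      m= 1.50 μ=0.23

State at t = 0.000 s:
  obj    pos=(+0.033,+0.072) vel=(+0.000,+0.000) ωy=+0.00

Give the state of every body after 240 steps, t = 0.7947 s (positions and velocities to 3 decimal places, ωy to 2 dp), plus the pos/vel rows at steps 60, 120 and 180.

State at t = 0.7947 s:
  obj    pos=(+0.556,-0.153) vel=(+1.316,-0.567) ωy=+22.73

Key-timestep trajectory:
   step    t(s)  obj.x    obj.z    obj.vx   obj.vz 
     60  0.1987   +0.066  +0.058  +0.329  -0.142
    120  0.3974   +0.164  +0.016  +0.658  -0.283
    180  0.5960   +0.327  -0.055  +0.987  -0.425


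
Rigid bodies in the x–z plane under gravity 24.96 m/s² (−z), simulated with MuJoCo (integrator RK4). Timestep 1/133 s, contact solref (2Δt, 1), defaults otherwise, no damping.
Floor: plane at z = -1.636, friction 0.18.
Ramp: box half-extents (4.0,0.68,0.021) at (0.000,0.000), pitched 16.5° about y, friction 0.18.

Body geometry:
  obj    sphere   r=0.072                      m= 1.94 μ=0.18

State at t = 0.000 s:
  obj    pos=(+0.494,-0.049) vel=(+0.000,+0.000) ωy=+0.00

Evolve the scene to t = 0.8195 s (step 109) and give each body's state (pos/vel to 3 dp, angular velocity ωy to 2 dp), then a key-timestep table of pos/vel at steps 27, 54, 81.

State at t = 0.8195 s:
  obj    pos=(+2.125,-0.532) vel=(+3.979,-1.179) ωy=+57.62

Key-timestep trajectory:
   step    t(s)  obj.x    obj.z    obj.vx   obj.vz 
     27  0.2030   +0.594  -0.079  +0.986  -0.292
     54  0.4060   +0.894  -0.168  +1.971  -0.584
     81  0.6090   +1.395  -0.316  +2.957  -0.876


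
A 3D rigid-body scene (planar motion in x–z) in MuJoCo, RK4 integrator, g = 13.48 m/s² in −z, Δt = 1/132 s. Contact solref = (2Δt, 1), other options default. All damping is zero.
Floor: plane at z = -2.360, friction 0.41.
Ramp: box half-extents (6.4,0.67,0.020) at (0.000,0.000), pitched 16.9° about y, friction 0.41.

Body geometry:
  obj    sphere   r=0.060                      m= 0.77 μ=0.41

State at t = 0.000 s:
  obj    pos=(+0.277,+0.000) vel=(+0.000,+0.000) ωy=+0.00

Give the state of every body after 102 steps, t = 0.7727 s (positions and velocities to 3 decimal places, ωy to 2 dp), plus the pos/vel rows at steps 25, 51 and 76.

State at t = 0.7727 s:
  obj    pos=(+1.076,-0.243) vel=(+2.069,-0.629) ωy=+36.04

Key-timestep trajectory:
   step    t(s)  obj.x    obj.z    obj.vx   obj.vz 
     25  0.1894   +0.325  -0.015  +0.507  -0.154
     51  0.3864   +0.477  -0.061  +1.035  -0.314
     76  0.5758   +0.721  -0.135  +1.542  -0.468


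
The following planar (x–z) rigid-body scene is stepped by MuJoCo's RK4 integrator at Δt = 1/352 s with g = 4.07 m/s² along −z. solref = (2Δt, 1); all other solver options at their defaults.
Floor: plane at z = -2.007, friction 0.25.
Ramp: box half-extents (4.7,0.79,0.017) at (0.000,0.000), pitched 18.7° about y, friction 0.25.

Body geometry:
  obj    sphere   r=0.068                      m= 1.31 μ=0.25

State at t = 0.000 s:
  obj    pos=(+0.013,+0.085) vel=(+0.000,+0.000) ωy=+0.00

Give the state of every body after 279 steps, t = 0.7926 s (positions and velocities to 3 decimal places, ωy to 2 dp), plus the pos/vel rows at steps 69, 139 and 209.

State at t = 0.7926 s:
  obj    pos=(+0.290,-0.009) vel=(+0.700,-0.237) ωy=+10.86

Key-timestep trajectory:
   step    t(s)  obj.x    obj.z    obj.vx   obj.vz 
     69  0.1960   +0.030  +0.080  +0.173  -0.059
    139  0.3949   +0.082  +0.062  +0.349  -0.118
    209  0.5938   +0.169  +0.033  +0.524  -0.177


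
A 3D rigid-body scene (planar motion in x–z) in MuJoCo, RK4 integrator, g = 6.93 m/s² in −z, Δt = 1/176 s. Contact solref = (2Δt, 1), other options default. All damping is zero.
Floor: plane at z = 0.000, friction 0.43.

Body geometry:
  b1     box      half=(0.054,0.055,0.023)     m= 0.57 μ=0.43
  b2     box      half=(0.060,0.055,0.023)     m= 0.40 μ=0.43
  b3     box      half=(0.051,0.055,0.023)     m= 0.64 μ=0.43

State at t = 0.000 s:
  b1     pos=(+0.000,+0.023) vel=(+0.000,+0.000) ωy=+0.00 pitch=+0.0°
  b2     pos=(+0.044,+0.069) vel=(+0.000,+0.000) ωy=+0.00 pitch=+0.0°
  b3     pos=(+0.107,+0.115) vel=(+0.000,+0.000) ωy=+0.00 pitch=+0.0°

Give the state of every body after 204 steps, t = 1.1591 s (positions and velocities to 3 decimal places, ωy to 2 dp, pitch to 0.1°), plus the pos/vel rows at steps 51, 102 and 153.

State at t = 1.1591 s:
  b1     pos=(-0.001,+0.023) vel=(+0.000,+0.000) ωy=+0.00 pitch=+0.0°
  b2     pos=(+0.070,+0.062) vel=(+0.000,+0.000) ωy=-0.01 pitch=+55.1°
  b3     pos=(+0.144,+0.052) vel=(+0.000,+0.000) ωy=+0.00 pitch=+44.4°

Key-timestep trajectory:
   step    t(s)  b1.x    b1.z    b1.vx   b1.vz   b2.x    b2.z    b2.vx   b2.vz   b3.x    b3.z    b3.vx   b3.vz 
     51  0.2898   +0.000  +0.023  +0.000  +0.000   +0.079  +0.064  +0.067  +0.010   +0.149  +0.054  +0.052  +0.019
    102  0.5795   -0.001  +0.023  +0.000  +0.002   +0.070  +0.063  +0.034  -0.067   +0.144  +0.052  -0.003  -0.001
    153  0.8693   -0.001  +0.023  +0.000  +0.000   +0.070  +0.062  +0.000  +0.000   +0.144  +0.052  +0.000  +0.000


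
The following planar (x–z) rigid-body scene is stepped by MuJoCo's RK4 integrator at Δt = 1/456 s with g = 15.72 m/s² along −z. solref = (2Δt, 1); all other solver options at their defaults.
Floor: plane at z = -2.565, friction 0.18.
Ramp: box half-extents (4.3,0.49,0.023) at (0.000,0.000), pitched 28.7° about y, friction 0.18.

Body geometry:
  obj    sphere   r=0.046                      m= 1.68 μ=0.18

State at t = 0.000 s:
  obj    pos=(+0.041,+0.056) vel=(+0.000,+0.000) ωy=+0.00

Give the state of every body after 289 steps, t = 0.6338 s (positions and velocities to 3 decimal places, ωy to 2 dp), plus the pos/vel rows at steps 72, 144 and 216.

State at t = 0.6338 s:
  obj    pos=(+0.991,-0.464) vel=(+2.998,-1.641) ωy=+74.28

Key-timestep trajectory:
   step    t(s)  obj.x    obj.z    obj.vx   obj.vz 
     72  0.1579   +0.100  +0.024  +0.747  -0.409
    144  0.3158   +0.277  -0.073  +1.494  -0.818
    216  0.4737   +0.572  -0.234  +2.241  -1.227
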